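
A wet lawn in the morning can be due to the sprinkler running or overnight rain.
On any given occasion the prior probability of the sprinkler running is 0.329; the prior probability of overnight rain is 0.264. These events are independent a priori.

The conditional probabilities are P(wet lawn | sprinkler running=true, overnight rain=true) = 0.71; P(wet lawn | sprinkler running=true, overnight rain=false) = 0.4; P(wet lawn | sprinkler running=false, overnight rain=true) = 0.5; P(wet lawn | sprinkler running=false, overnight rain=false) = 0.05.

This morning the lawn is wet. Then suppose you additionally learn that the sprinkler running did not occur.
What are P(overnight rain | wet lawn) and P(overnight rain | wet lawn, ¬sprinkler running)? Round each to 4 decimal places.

P(overnight rain | wet lawn) ≈ 0.5528; P(overnight rain | wet lawn, ¬sprinkler running) ≈ 0.7820

By total probability over the 4 (sprinkler running, overnight rain) configurations:
  P(wet lawn) = 0.05×0.671×0.736 + 0.5×0.671×0.264 + 0.4×0.329×0.736 + 0.71×0.329×0.264
        = 0.024693 + 0.088572 + 0.096858 + 0.061668 = 0.271791
The terms with overnight rain present sum to 0.150240, so
  P(overnight rain | wet lawn) = 0.150240 / 0.271791 ≈ 0.5528

With the extra evidence:
P(wet lawn | ¬sprinkler running) = 0.05·0.736 + 0.5·0.264 = 0.036800 + 0.132000 = 0.168800
Of this, 0.132000 comes from 0.5·0.264 (the overnight rain=true cases).
P(overnight rain | wet lawn, ¬sprinkler running) = 0.132000 / 0.168800 ≈ 0.7820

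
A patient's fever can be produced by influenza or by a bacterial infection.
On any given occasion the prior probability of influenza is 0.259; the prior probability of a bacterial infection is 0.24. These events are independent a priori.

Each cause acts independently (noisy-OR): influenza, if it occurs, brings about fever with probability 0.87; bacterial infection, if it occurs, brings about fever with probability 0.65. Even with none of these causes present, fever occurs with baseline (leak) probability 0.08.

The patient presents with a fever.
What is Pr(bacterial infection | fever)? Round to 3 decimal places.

Under noisy-OR, P(fever | causes) = 1 − (1−0.08)·∏(1−qᵢ) over the active causes.
Sum P(fever|·) weighted by the priors over the 4 (influenza, bacterial infection) configurations:
  P(fever) = 0.08*0.741*0.76 + 0.678*0.741*0.24 + 0.8804*0.259*0.76 + 0.95814*0.259*0.24
        = 0.045053 + 0.120576 + 0.173298 + 0.059558 = 0.398485
The terms with bacterial infection present sum to 0.180134, so
  P(bacterial infection | fever) = 0.180134 / 0.398485 ≈ 0.452

Pr(bacterial infection | fever) ≈ 0.452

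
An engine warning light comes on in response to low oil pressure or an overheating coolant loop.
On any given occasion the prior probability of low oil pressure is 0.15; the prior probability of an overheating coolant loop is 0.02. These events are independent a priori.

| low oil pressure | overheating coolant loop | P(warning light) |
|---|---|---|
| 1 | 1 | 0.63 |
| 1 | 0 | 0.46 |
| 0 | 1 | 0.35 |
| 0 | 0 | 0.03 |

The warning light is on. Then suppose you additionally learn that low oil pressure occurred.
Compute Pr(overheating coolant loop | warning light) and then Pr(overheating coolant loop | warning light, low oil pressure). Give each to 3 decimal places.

Pr(overheating coolant loop | warning light) ≈ 0.078; Pr(overheating coolant loop | warning light, low oil pressure) ≈ 0.027

Weight on overheating coolant loop=true, given the evidence: 0.005950 + 0.001890 = 0.007840
Denominator P(warning light): 0.03×0.85×0.98 + 0.35×0.85×0.02 + 0.46×0.15×0.98 + 0.63×0.15×0.02 = 0.100450
Posterior = 0.007840 / 0.100450 ≈ 0.078

Now also conditioning on low oil pressure=true:
Numerator (weight on configurations with overheating coolant loop): 0.63*0.02 = 0.012600
Normalizer over all consistent configurations: 0.46*0.98 + 0.63*0.02 = 0.463400
P(overheating coolant loop | warning light, low oil pressure) = 0.012600/0.463400 ≈ 0.027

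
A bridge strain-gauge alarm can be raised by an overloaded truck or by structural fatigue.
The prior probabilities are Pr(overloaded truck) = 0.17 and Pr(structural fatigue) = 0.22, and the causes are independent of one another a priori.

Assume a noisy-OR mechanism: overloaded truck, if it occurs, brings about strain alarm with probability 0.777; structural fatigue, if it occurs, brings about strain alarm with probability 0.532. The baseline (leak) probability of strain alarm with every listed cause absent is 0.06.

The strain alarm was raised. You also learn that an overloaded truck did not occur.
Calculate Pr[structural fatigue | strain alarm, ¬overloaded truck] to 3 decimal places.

Under noisy-OR, P(strain alarm | causes) = 1 − (1−0.06)·∏(1−qᵢ) over the active causes.
Numerator (weight on configurations with structural fatigue): 0.56008·0.22 = 0.123218
Denominator P(strain alarm | ¬overloaded truck): 0.06·0.78 + 0.56008·0.22 = 0.170018
P(structural fatigue | strain alarm, ¬overloaded truck) = 0.123218/0.170018 ≈ 0.725

Pr[structural fatigue | strain alarm, ¬overloaded truck] ≈ 0.725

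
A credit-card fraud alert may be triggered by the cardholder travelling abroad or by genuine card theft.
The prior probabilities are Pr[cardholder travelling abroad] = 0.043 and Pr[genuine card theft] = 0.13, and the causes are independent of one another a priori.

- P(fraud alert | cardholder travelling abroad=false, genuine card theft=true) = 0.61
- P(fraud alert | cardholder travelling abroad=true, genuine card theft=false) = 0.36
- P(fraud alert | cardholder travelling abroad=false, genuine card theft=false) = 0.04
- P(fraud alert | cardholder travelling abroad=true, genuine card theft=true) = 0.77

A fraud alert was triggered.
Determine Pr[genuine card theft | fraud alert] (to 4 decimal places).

For the numerator, keep only genuine card theft=true terms: 0.075890 + 0.004304 = 0.080194
Normalizer over all consistent configurations: 0.04×0.957×0.87 + 0.61×0.957×0.13 + 0.36×0.043×0.87 + 0.77×0.043×0.13 = 0.126966
Posterior = 0.080194 / 0.126966 ≈ 0.6316

Pr[genuine card theft | fraud alert] ≈ 0.6316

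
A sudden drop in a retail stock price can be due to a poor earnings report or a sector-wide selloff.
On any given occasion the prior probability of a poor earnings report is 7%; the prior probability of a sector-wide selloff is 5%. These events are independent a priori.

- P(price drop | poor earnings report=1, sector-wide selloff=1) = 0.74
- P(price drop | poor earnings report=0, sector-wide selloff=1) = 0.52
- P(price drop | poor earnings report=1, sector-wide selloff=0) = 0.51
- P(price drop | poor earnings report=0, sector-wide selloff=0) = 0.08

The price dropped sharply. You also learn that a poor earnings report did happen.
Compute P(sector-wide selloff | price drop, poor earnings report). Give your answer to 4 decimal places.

P(sector-wide selloff | price drop, poor earnings report) ≈ 0.0709

Enumerate both values of sector-wide selloff and weight by the priors:
  P(price drop | poor earnings report) = 0.51·0.95 + 0.74·0.05
        = 0.484500 + 0.037000 = 0.521500
Keeping only the sector-wide selloff-present terms gives 0.037000, so
  P(sector-wide selloff | price drop, poor earnings report) = 0.037000 / 0.521500 ≈ 0.0709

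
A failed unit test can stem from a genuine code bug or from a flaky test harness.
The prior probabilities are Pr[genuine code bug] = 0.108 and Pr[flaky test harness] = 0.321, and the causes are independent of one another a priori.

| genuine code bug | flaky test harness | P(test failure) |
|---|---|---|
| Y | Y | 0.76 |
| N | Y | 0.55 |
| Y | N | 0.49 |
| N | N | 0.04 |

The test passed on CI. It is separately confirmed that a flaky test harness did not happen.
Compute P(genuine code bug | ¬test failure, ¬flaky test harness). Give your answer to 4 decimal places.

By total probability over both values of genuine code bug:
  P(¬test failure | ¬flaky test harness) = 0.96·0.892 + 0.51·0.108
        = 0.856320 + 0.055080 = 0.911400
Keeping only the genuine code bug-present terms gives 0.055080, so
  P(genuine code bug | ¬test failure, ¬flaky test harness) = 0.055080 / 0.911400 ≈ 0.0604

P(genuine code bug | ¬test failure, ¬flaky test harness) ≈ 0.0604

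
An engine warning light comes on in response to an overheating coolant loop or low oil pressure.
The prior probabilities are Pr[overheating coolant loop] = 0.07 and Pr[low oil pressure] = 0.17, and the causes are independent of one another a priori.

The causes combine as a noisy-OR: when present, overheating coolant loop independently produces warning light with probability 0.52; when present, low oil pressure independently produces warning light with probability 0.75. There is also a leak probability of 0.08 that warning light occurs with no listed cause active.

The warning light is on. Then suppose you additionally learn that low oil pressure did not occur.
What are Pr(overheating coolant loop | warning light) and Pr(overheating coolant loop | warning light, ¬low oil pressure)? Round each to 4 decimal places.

Pr(overheating coolant loop | warning light) ≈ 0.1900; Pr(overheating coolant loop | warning light, ¬low oil pressure) ≈ 0.3444

Under noisy-OR, P(warning light | causes) = 1 − (1−0.08)·∏(1−qᵢ) over the active causes.
P(warning light) = 0.08*0.93*0.83 + 0.77*0.93*0.17 + 0.5584*0.07*0.83 + 0.8896*0.07*0.17 = 0.061752 + 0.121737 + 0.032443 + 0.010586 = 0.226518
Restricting to configurations with overheating coolant loop present: 0.032443 + 0.010586 = 0.043029.
P(overheating coolant loop | warning light) = 0.043029 / 0.226518 ≈ 0.1900

With the extra evidence:
P(warning light | ¬low oil pressure) = 0.08×0.93 + 0.5584×0.07 = 0.074400 + 0.039088 = 0.113488
The overheating coolant loop-present share is 0.5584×0.07 = 0.039088.
So P(overheating coolant loop | warning light, ¬low oil pressure) = 0.039088/0.113488 ≈ 0.3444.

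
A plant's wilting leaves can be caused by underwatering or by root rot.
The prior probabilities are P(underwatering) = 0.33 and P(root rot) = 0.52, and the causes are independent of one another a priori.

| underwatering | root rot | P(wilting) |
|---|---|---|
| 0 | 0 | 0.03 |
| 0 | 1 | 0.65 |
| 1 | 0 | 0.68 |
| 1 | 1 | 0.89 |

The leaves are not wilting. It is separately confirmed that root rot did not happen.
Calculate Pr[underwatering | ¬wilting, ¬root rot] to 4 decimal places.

P(¬wilting | ¬root rot) = 0.97×0.67 + 0.32×0.33 = 0.649900 + 0.105600 = 0.755500
Of this, 0.105600 comes from 0.32×0.33 (the underwatering=true cases).
Hence the posterior is 0.105600/0.755500 ≈ 0.1398.

Pr[underwatering | ¬wilting, ¬root rot] ≈ 0.1398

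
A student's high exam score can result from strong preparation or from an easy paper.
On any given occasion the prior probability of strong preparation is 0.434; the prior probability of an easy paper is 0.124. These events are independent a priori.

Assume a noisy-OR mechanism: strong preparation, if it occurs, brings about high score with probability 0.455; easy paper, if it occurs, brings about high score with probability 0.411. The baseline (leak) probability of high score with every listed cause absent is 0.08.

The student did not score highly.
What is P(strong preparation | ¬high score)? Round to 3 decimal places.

Under noisy-OR, P(high score | causes) = 1 − (1−0.08)·∏(1−qᵢ) over the active causes.
P(¬high score) = 0.92·0.566·0.876 + 0.54188·0.566·0.124 + 0.5014·0.434·0.876 + 0.295325·0.434·0.124 = 0.456151 + 0.038031 + 0.190624 + 0.015893 = 0.700699
The strong preparation-present share is 0.190624 + 0.015893 = 0.206517.
P(strong preparation | ¬high score) = 0.206517 / 0.700699 ≈ 0.295

P(strong preparation | ¬high score) ≈ 0.295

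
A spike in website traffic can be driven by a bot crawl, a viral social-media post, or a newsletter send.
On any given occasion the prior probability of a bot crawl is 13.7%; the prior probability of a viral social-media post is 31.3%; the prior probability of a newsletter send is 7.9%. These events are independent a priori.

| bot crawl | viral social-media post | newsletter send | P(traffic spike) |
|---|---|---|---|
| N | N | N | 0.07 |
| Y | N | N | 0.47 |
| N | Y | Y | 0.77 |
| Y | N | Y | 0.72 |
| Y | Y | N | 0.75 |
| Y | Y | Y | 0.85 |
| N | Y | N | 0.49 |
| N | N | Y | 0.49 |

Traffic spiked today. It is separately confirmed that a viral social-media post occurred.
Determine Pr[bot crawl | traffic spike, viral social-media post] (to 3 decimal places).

P(traffic spike | viral social-media post) = 0.49×0.863×0.921 + 0.77×0.863×0.079 + 0.75×0.137×0.921 + 0.85×0.137×0.079 = 0.389463 + 0.052496 + 0.094633 + 0.009200 = 0.545792
Restricting to configurations with bot crawl present: 0.094633 + 0.009200 = 0.103833.
Hence the posterior is 0.103833/0.545792 ≈ 0.190.

Pr[bot crawl | traffic spike, viral social-media post] ≈ 0.190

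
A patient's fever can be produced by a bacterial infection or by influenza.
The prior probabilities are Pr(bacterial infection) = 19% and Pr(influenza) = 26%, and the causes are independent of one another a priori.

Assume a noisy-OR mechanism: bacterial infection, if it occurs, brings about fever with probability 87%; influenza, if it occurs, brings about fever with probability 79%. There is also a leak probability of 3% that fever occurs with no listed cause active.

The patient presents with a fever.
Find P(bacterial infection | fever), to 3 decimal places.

P(bacterial infection | fever) ≈ 0.479

Under noisy-OR, P(fever | causes) = 1 − (1−0.03)·∏(1−qᵢ) over the active causes.
P(fever) = 0.03*0.81*0.74 + 0.7963*0.81*0.26 + 0.8739*0.19*0.74 + 0.973519*0.19*0.26 = 0.017982 + 0.167701 + 0.122870 + 0.048092 = 0.356645
Restricting to configurations with bacterial infection present: 0.122870 + 0.048092 = 0.170962.
Hence the posterior is 0.170962/0.356645 ≈ 0.479.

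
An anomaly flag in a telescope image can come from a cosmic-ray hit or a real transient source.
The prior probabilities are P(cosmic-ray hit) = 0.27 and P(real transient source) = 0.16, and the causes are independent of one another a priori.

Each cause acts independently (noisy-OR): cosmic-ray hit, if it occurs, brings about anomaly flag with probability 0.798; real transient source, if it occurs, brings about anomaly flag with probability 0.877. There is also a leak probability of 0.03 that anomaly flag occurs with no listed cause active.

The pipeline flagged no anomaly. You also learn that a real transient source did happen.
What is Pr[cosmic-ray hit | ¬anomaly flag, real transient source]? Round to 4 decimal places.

Under noisy-OR, P(anomaly flag | causes) = 1 − (1−0.03)·∏(1−qᵢ) over the active causes.
Sum P(¬anomaly flag|·) weighted by the priors over both values of cosmic-ray hit:
  P(¬anomaly flag | real transient source) = 0.11931*0.73 + 0.024101*0.27
        = 0.087096 + 0.006507 = 0.093603
The terms with cosmic-ray hit present sum to 0.006507, so
  P(cosmic-ray hit | ¬anomaly flag, real transient source) = 0.006507 / 0.093603 ≈ 0.0695

Pr[cosmic-ray hit | ¬anomaly flag, real transient source] ≈ 0.0695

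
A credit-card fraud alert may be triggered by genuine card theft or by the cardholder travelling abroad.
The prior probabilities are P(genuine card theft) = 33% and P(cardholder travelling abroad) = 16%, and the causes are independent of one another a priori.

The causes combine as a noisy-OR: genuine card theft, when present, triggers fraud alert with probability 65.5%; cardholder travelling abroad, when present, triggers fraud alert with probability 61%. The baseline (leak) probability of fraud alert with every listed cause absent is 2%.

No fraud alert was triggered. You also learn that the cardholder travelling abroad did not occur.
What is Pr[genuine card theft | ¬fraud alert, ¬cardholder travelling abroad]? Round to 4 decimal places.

Pr[genuine card theft | ¬fraud alert, ¬cardholder travelling abroad] ≈ 0.1452

Under noisy-OR, P(fraud alert | causes) = 1 − (1−0.02)·∏(1−qᵢ) over the active causes.
P(¬fraud alert | ¬cardholder travelling abroad) = 0.98*0.67 + 0.3381*0.33 = 0.656600 + 0.111573 = 0.768173
Of this, 0.111573 comes from 0.3381*0.33 (the genuine card theft=true cases).
So P(genuine card theft | ¬fraud alert, ¬cardholder travelling abroad) = 0.111573/0.768173 ≈ 0.1452.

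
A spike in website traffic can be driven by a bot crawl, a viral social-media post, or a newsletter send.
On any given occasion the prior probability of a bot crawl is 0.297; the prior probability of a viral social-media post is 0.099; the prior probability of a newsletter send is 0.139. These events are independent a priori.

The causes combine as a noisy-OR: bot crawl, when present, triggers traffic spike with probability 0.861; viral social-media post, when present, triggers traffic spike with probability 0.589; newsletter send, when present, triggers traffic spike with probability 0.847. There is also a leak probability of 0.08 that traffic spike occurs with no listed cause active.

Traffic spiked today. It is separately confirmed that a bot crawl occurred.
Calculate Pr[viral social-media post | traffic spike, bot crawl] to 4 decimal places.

Pr[viral social-media post | traffic spike, bot crawl] ≈ 0.1056

Under noisy-OR, P(traffic spike | causes) = 1 − (1−0.08)·∏(1−qᵢ) over the active causes.
By total probability over the 4 (viral social-media post, newsletter send) configurations:
  P(traffic spike | bot crawl) = 0.87212·0.901·0.861 + 0.980434·0.901·0.139 + 0.947441·0.099·0.861 + 0.991959·0.099·0.139
        = 0.676557 + 0.122789 + 0.080759 + 0.013650 = 0.893755
The terms with viral social-media post present sum to 0.094409, so
  P(viral social-media post | traffic spike, bot crawl) = 0.094409 / 0.893755 ≈ 0.1056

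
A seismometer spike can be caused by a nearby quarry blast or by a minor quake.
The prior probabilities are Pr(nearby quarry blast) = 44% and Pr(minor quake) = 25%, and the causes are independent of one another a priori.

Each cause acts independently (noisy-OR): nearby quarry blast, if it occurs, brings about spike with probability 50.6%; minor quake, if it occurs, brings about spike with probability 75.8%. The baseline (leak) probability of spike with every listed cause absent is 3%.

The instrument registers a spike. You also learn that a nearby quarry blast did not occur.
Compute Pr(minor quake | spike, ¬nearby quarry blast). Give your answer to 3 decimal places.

Under noisy-OR, P(spike | causes) = 1 − (1−0.03)·∏(1−qᵢ) over the active causes.
P(spike | ¬nearby quarry blast) = 0.03·0.75 + 0.76526·0.25 = 0.022500 + 0.191315 = 0.213815
Of this, 0.191315 comes from 0.76526·0.25 (the minor quake=true cases).
So P(minor quake | spike, ¬nearby quarry blast) = 0.191315/0.213815 ≈ 0.895.

Pr(minor quake | spike, ¬nearby quarry blast) ≈ 0.895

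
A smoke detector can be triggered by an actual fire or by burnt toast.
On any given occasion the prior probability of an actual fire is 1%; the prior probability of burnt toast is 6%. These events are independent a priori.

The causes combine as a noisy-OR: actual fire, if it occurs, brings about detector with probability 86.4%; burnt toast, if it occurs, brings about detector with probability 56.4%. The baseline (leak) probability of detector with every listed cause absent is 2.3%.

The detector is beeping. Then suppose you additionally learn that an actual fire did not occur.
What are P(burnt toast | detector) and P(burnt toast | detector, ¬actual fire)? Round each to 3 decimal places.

P(burnt toast | detector) ≈ 0.540; P(burnt toast | detector, ¬actual fire) ≈ 0.614

Under noisy-OR, P(detector | causes) = 1 − (1−0.023)·∏(1−qᵢ) over the active causes.
P(detector) = 0.023*0.99*0.94 + 0.574028*0.99*0.06 + 0.867128*0.01*0.94 + 0.942068*0.01*0.06 = 0.021404 + 0.034097 + 0.008151 + 0.000565 = 0.064217
The burnt toast-present share is 0.034097 + 0.000565 = 0.034662.
So P(burnt toast | detector) = 0.034662/0.064217 ≈ 0.540.

Now also conditioning on actual fire≠true:
P(detector | ¬actual fire) = 0.023×0.94 + 0.574028×0.06 = 0.021620 + 0.034442 = 0.056062
Restricting to configurations with burnt toast present: 0.574028×0.06 = 0.034442.
So P(burnt toast | detector, ¬actual fire) = 0.034442/0.056062 ≈ 0.614.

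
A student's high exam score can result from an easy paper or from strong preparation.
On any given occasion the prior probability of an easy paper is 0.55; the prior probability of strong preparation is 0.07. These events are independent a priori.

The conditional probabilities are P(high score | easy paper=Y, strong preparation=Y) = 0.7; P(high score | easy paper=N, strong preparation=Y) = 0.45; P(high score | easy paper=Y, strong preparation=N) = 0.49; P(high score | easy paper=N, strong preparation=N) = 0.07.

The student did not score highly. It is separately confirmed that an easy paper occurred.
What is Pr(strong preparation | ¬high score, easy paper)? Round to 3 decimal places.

Pr(strong preparation | ¬high score, easy paper) ≈ 0.042

Numerator (weight on configurations with strong preparation): 0.3×0.07 = 0.021000
Denominator P(¬high score | easy paper): 0.51×0.93 + 0.3×0.07 = 0.495300
P(strong preparation | ¬high score, easy paper) = 0.021000/0.495300 ≈ 0.042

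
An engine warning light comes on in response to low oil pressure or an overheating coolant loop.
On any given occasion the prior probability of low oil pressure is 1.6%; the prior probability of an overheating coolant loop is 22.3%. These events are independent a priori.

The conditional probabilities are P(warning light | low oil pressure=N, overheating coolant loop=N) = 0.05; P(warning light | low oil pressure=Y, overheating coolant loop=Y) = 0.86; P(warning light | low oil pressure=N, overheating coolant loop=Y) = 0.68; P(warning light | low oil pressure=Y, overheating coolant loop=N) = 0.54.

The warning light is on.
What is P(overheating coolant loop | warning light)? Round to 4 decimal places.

Enumerate the 4 (low oil pressure, overheating coolant loop) configurations and weight by the priors:
  P(warning light) = 0.05*0.984*0.777 + 0.68*0.984*0.223 + 0.54*0.016*0.777 + 0.86*0.016*0.223
        = 0.038228 + 0.149214 + 0.006713 + 0.003068 = 0.197223
The terms with overheating coolant loop present sum to 0.152282, so
  P(overheating coolant loop | warning light) = 0.152282 / 0.197223 ≈ 0.7721

P(overheating coolant loop | warning light) ≈ 0.7721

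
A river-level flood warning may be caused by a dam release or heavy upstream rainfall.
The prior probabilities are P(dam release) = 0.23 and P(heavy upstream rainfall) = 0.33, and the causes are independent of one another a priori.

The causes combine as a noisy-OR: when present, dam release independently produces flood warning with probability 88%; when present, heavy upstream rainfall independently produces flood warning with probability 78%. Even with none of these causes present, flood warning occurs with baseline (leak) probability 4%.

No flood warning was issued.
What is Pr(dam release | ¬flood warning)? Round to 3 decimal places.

Under noisy-OR, P(flood warning | causes) = 1 − (1−0.04)·∏(1−qᵢ) over the active causes.
For the numerator, keep only dam release=true terms: 0.017752 + 0.001924 = 0.019676
The normalizing constant is 0.96×0.77×0.67 + 0.2112×0.77×0.33 + 0.1152×0.23×0.67 + 0.025344×0.23×0.33 = 0.568606
Posterior = 0.019676 / 0.568606 ≈ 0.035

Pr(dam release | ¬flood warning) ≈ 0.035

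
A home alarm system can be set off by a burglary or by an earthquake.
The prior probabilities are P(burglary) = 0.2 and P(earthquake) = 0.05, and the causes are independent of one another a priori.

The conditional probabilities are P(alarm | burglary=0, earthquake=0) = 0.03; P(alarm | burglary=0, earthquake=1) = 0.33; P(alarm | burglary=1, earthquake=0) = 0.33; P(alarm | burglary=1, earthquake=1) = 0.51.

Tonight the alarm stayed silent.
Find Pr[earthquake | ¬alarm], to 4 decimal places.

P(¬alarm) = 0.97*0.8*0.95 + 0.67*0.8*0.05 + 0.67*0.2*0.95 + 0.49*0.2*0.05 = 0.737200 + 0.026800 + 0.127300 + 0.004900 = 0.896200
The earthquake-present share is 0.026800 + 0.004900 = 0.031700.
P(earthquake | ¬alarm) = 0.031700 / 0.896200 ≈ 0.0354

Pr[earthquake | ¬alarm] ≈ 0.0354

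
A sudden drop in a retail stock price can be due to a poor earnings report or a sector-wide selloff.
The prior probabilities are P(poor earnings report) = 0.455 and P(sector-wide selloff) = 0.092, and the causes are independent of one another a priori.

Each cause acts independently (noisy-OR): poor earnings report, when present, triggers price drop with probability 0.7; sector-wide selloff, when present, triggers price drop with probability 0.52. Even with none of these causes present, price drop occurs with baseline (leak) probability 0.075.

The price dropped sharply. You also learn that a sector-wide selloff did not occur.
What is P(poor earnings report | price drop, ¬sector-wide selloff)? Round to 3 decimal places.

P(poor earnings report | price drop, ¬sector-wide selloff) ≈ 0.889

Under noisy-OR, P(price drop | causes) = 1 − (1−0.075)·∏(1−qᵢ) over the active causes.
P(price drop | ¬sector-wide selloff) = 0.075*0.545 + 0.7225*0.455 = 0.040875 + 0.328738 = 0.369613
Restricting to configurations with poor earnings report present: 0.7225*0.455 = 0.328738.
P(poor earnings report | price drop, ¬sector-wide selloff) = 0.328738 / 0.369613 ≈ 0.889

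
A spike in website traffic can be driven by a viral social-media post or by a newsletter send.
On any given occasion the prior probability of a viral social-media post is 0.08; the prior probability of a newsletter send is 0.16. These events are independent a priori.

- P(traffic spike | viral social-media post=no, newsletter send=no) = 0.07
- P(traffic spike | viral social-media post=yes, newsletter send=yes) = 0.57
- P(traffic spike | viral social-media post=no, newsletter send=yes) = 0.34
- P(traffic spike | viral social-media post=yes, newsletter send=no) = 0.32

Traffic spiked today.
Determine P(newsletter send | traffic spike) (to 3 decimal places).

P(newsletter send | traffic spike) ≈ 0.431

By total probability over the 4 (viral social-media post, newsletter send) configurations:
  P(traffic spike) = 0.07·0.92·0.84 + 0.34·0.92·0.16 + 0.32·0.08·0.84 + 0.57·0.08·0.16
        = 0.054096 + 0.050048 + 0.021504 + 0.007296 = 0.132944
Keeping only the newsletter send-present terms gives 0.057344, so
  P(newsletter send | traffic spike) = 0.057344 / 0.132944 ≈ 0.431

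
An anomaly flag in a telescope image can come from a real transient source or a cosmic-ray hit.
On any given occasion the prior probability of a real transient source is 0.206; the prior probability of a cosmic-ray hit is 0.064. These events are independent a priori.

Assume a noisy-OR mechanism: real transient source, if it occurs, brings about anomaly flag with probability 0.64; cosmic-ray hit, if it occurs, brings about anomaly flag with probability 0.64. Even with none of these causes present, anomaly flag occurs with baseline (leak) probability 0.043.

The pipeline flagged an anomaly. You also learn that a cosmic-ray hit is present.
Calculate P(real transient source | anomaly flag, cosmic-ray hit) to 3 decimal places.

Under noisy-OR, P(anomaly flag | causes) = 1 − (1−0.043)·∏(1−qᵢ) over the active causes.
Numerator (weight on configurations with real transient source): 0.875973×0.206 = 0.180450
Denominator P(anomaly flag | cosmic-ray hit): 0.65548×0.794 + 0.875973×0.206 = 0.700901
Posterior = 0.180450 / 0.700901 ≈ 0.257

P(real transient source | anomaly flag, cosmic-ray hit) ≈ 0.257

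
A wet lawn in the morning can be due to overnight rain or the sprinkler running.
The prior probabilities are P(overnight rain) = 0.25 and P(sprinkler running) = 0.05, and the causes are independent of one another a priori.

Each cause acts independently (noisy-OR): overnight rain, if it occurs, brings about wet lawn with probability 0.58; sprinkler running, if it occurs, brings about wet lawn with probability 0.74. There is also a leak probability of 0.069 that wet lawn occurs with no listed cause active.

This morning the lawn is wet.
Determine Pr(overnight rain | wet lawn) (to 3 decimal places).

Pr(overnight rain | wet lawn) ≈ 0.668

Under noisy-OR, P(wet lawn | causes) = 1 − (1−0.069)·∏(1−qᵢ) over the active causes.
Weight on overnight rain=true, given the evidence: 0.144633 + 0.011229 = 0.155862
Denominator P(wet lawn): 0.069*0.75*0.95 + 0.75794*0.75*0.05 + 0.60898*0.25*0.95 + 0.898335*0.25*0.05 = 0.233448
P(overnight rain | wet lawn) = 0.155862/0.233448 ≈ 0.668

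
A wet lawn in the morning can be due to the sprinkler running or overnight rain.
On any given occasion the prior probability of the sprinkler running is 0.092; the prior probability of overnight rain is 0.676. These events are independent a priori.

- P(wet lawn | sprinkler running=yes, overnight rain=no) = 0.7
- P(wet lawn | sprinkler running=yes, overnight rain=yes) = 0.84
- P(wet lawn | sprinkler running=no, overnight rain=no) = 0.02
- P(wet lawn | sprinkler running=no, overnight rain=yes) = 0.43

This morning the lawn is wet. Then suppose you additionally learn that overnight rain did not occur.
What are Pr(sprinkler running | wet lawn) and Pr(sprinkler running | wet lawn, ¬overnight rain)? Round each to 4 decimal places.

Pr(sprinkler running | wet lawn) ≈ 0.2132; Pr(sprinkler running | wet lawn, ¬overnight rain) ≈ 0.7800

Numerator (weight on configurations with sprinkler running): 0.020866 + 0.052241 = 0.073107
Denominator P(wet lawn): 0.02*0.908*0.324 + 0.43*0.908*0.676 + 0.7*0.092*0.324 + 0.84*0.092*0.676 = 0.342928
P(sprinkler running | wet lawn) = 0.073107/0.342928 ≈ 0.2132

Now also conditioning on overnight rain≠true:
By total probability over both values of sprinkler running:
  P(wet lawn | ¬overnight rain) = 0.02*0.908 + 0.7*0.092
        = 0.018160 + 0.064400 = 0.082560
Configurations with sprinkler running contribute 0.064400, so
  P(sprinkler running | wet lawn, ¬overnight rain) = 0.064400 / 0.082560 ≈ 0.7800
Ruling out overnight rain raises the posterior on sprinkler running — the flip side of explaining away.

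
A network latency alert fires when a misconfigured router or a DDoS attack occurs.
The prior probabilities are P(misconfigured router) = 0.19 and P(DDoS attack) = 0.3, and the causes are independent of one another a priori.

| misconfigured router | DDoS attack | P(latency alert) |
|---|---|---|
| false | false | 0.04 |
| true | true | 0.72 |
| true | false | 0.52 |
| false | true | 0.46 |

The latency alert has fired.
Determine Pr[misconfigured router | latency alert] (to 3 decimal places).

Pr[misconfigured router | latency alert] ≈ 0.450

Weight on misconfigured router=true, given the evidence: 0.069160 + 0.041040 = 0.110200
Normalizer over all consistent configurations: 0.04*0.81*0.7 + 0.46*0.81*0.3 + 0.52*0.19*0.7 + 0.72*0.19*0.3 = 0.244660
Posterior = 0.110200 / 0.244660 ≈ 0.450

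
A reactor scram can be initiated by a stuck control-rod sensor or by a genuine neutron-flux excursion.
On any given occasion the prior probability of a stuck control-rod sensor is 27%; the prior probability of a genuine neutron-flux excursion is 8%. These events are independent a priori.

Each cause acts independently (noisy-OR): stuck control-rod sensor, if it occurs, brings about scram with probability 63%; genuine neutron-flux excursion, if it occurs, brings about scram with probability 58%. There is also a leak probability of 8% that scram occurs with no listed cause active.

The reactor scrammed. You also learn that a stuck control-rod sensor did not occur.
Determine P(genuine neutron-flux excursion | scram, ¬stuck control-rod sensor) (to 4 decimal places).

Under noisy-OR, P(scram | causes) = 1 − (1−0.08)·∏(1−qᵢ) over the active causes.
Sum P(scram|·) weighted by the priors over both values of genuine neutron-flux excursion:
  P(scram | ¬stuck control-rod sensor) = 0.08*0.92 + 0.6136*0.08
        = 0.073600 + 0.049088 = 0.122688
Configurations with genuine neutron-flux excursion contribute 0.049088, so
  P(genuine neutron-flux excursion | scram, ¬stuck control-rod sensor) = 0.049088 / 0.122688 ≈ 0.4001

P(genuine neutron-flux excursion | scram, ¬stuck control-rod sensor) ≈ 0.4001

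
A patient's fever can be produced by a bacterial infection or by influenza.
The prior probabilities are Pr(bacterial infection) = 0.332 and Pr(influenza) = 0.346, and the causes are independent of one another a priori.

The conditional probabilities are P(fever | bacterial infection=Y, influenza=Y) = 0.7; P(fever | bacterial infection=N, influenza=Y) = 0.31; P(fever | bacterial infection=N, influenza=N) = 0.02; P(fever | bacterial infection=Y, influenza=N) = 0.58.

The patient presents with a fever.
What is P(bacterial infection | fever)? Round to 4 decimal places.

P(bacterial infection | fever) ≈ 0.7196

For the numerator, keep only bacterial infection=true terms: 0.125934 + 0.080410 = 0.206344
The normalizing constant is 0.02*0.668*0.654 + 0.31*0.668*0.346 + 0.58*0.332*0.654 + 0.7*0.332*0.346 = 0.286731
Posterior = 0.206344 / 0.286731 ≈ 0.7196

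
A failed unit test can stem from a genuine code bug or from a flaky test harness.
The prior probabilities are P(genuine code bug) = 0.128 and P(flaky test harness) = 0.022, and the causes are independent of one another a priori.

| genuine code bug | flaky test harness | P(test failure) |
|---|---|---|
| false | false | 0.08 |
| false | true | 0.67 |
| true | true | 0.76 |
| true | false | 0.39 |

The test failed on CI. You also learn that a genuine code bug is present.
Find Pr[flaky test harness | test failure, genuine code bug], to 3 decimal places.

Pr[flaky test harness | test failure, genuine code bug] ≈ 0.042

P(test failure | genuine code bug) = 0.39×0.978 + 0.76×0.022 = 0.381420 + 0.016720 = 0.398140
Of this, 0.016720 comes from 0.76×0.022 (the flaky test harness=true cases).
So P(flaky test harness | test failure, genuine code bug) = 0.016720/0.398140 ≈ 0.042.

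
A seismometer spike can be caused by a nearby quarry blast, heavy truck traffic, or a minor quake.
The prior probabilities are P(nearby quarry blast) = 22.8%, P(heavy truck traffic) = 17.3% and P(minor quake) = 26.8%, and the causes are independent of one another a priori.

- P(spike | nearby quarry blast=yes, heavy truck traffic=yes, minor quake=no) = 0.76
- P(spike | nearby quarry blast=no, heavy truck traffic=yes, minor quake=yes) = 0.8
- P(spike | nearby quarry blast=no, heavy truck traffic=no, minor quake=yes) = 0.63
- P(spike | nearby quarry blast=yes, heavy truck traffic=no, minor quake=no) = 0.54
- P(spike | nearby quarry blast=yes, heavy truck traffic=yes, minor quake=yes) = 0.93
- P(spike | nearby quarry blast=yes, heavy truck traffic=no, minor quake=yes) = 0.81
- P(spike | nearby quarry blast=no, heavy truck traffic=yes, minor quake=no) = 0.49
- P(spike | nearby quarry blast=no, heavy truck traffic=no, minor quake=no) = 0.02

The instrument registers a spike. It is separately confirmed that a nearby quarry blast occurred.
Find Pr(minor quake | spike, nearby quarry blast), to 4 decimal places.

Pr(minor quake | spike, nearby quarry blast) ≈ 0.3448

For the numerator, keep only minor quake=true terms: 0.179525 + 0.043119 = 0.222644
The normalizing constant is 0.54*0.827*0.732 + 0.81*0.827*0.268 + 0.76*0.173*0.732 + 0.93*0.173*0.268 = 0.645784
P(minor quake | spike, nearby quarry blast) = 0.222644/0.645784 ≈ 0.3448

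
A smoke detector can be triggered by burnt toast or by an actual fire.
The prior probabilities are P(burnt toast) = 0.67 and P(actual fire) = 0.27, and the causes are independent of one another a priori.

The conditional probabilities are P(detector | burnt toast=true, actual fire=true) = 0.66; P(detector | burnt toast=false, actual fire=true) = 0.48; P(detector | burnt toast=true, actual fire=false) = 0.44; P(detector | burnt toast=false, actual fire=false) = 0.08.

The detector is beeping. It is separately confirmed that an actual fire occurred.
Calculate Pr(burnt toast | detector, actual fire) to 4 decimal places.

Pr(burnt toast | detector, actual fire) ≈ 0.7363

By total probability over both values of burnt toast:
  P(detector | actual fire) = 0.48·0.33 + 0.66·0.67
        = 0.158400 + 0.442200 = 0.600600
Keeping only the burnt toast-present terms gives 0.442200, so
  P(burnt toast | detector, actual fire) = 0.442200 / 0.600600 ≈ 0.7363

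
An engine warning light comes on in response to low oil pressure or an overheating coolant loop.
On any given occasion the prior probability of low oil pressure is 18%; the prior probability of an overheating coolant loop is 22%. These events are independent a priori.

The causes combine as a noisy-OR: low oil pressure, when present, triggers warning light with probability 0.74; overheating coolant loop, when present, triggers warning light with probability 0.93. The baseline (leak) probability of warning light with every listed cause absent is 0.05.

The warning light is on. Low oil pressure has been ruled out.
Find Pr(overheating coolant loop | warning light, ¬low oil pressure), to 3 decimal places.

Under noisy-OR, P(warning light | causes) = 1 − (1−0.05)·∏(1−qᵢ) over the active causes.
For the numerator, keep only overheating coolant loop=true terms: 0.9335×0.22 = 0.205370
Denominator P(warning light | ¬low oil pressure): 0.05×0.78 + 0.9335×0.22 = 0.244370
Posterior = 0.205370 / 0.244370 ≈ 0.840

Pr(overheating coolant loop | warning light, ¬low oil pressure) ≈ 0.840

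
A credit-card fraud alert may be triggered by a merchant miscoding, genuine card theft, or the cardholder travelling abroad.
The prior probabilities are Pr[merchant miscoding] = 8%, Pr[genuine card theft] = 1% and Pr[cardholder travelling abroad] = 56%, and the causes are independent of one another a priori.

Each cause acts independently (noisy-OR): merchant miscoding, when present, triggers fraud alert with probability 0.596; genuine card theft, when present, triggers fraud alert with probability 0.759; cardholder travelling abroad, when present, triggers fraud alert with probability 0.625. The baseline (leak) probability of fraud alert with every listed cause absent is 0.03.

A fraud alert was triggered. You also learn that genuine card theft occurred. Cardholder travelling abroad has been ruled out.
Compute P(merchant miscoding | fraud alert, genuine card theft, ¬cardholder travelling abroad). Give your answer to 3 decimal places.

P(merchant miscoding | fraud alert, genuine card theft, ¬cardholder travelling abroad) ≈ 0.093

Under noisy-OR, P(fraud alert | causes) = 1 − (1−0.03)·∏(1−qᵢ) over the active causes.
Numerator (weight on configurations with merchant miscoding): 0.905557*0.08 = 0.072445
The normalizing constant is 0.76623*0.92 + 0.905557*0.08 = 0.777377
P(merchant miscoding | fraud alert, genuine card theft, ¬cardholder travelling abroad) = 0.072445/0.777377 ≈ 0.093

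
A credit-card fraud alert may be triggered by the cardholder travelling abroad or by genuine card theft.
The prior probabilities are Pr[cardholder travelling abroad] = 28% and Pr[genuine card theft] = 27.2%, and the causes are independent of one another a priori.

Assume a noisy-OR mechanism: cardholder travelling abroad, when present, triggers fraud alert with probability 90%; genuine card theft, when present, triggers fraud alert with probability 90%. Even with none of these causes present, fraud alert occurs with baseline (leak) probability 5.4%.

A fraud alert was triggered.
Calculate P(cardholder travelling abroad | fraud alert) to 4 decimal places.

P(cardholder travelling abroad | fraud alert) ≈ 0.5584

Under noisy-OR, P(fraud alert | causes) = 1 − (1−0.054)·∏(1−qᵢ) over the active causes.
Sum P(fraud alert|·) weighted by the priors over the 4 (cardholder travelling abroad, genuine card theft) configurations:
  P(fraud alert) = 0.054×0.72×0.728 + 0.9054×0.72×0.272 + 0.9054×0.28×0.728 + 0.99054×0.28×0.272
        = 0.028305 + 0.177314 + 0.184557 + 0.075440 = 0.465616
Keeping only the cardholder travelling abroad-present terms gives 0.259997, so
  P(cardholder travelling abroad | fraud alert) = 0.259997 / 0.465616 ≈ 0.5584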